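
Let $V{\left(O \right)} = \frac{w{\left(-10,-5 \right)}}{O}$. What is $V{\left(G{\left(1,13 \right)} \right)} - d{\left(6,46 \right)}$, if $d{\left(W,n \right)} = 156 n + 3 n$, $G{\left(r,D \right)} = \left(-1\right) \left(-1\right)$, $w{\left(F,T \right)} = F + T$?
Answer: $-7329$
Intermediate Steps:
$G{\left(r,D \right)} = 1$
$d{\left(W,n \right)} = 159 n$
$V{\left(O \right)} = - \frac{15}{O}$ ($V{\left(O \right)} = \frac{-10 - 5}{O} = - \frac{15}{O}$)
$V{\left(G{\left(1,13 \right)} \right)} - d{\left(6,46 \right)} = - \frac{15}{1} - 159 \cdot 46 = \left(-15\right) 1 - 7314 = -15 - 7314 = -7329$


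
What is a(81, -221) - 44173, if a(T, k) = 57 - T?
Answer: -44197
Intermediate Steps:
a(81, -221) - 44173 = (57 - 1*81) - 44173 = (57 - 81) - 44173 = -24 - 44173 = -44197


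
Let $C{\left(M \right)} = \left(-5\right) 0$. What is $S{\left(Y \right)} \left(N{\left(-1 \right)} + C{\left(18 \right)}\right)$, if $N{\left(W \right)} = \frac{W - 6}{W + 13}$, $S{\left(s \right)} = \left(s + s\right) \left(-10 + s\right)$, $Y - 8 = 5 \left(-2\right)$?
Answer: $-28$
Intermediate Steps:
$Y = -2$ ($Y = 8 + 5 \left(-2\right) = 8 - 10 = -2$)
$S{\left(s \right)} = 2 s \left(-10 + s\right)$
$N{\left(W \right)} = \frac{-6 + W}{13 + W}$
$C{\left(M \right)} = 0$
$S{\left(Y \right)} \left(N{\left(-1 \right)} + C{\left(18 \right)}\right) = 2 \left(-2\right) \left(-10 - 2\right) \left(\frac{-6 - 1}{13 - 1} + 0\right) = 2 \left(-2\right) \left(-12\right) \left(\frac{1}{12} \left(-7\right) + 0\right) = 48 \left(\frac{1}{12} \left(-7\right) + 0\right) = 48 \left(- \frac{7}{12} + 0\right) = 48 \left(- \frac{7}{12}\right) = -28$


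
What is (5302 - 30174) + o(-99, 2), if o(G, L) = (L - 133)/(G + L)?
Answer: -2412453/97 ≈ -24871.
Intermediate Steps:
o(G, L) = (-133 + L)/(G + L)
(5302 - 30174) + o(-99, 2) = (5302 - 30174) + (-133 + 2)/(-99 + 2) = -24872 - 131/(-97) = -24872 - 1/97*(-131) = -24872 + 131/97 = -2412453/97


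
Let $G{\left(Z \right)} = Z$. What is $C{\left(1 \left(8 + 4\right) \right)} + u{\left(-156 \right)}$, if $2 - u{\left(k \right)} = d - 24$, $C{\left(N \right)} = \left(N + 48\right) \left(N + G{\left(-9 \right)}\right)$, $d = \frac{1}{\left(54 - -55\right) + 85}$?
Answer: $\frac{39963}{194} \approx 205.99$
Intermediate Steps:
$d = \frac{1}{194}$ ($d = \frac{1}{\left(54 + 55\right) + 85} = \frac{1}{109 + 85} = \frac{1}{194} \approx 0.0051546$)
$C{\left(N \right)} = \left(-9 + N\right) \left(48 + N\right)$ ($C{\left(N \right)} = \left(N + 48\right) \left(N - 9\right) = \left(48 + N\right) \left(-9 + N\right) = \left(-9 + N\right) \left(48 + N\right)$)
$u{\left(k \right)} = \frac{5043}{194}$ ($u{\left(k \right)} = 2 - \left(\frac{1}{194} - 24\right) = 2 - - \frac{4655}{194} = 2 + \frac{4655}{194} = \frac{5043}{194}$)
$C{\left(1 \left(8 + 4\right) \right)} + u{\left(-156 \right)} = \left(-432 + \left(1 \left(8 + 4\right)\right)^{2} + 39 \cdot 1 \left(8 + 4\right)\right) + \frac{5043}{194} = \left(-432 + \left(1 \cdot 12\right)^{2} + 39 \cdot 1 \cdot 12\right) + \frac{5043}{194} = \left(-432 + 12^{2} + 39 \cdot 12\right) + \frac{5043}{194} = \left(-432 + 144 + 468\right) + \frac{5043}{194} = 180 + \frac{5043}{194} = \frac{39963}{194}$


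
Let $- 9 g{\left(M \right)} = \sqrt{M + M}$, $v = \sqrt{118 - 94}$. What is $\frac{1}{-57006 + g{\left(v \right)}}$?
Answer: $- \frac{50643125574705549}{2886962016511664526290} - \frac{769581 \sqrt{6}}{2886962016511664526290} + \frac{3 \cdot 6^{\frac{3}{4}}}{2886962016511664526290} + \frac{197418305187 \sqrt[4]{6}}{2886962016511664526290} \approx -1.7542 \cdot 10^{-5}$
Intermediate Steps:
$v = 2 \sqrt{6}$ ($v = \sqrt{24} = 2 \sqrt{6} \approx 4.899$)
$g{\left(M \right)} = - \frac{\sqrt{2} \sqrt{M}}{9}$ ($g{\left(M \right)} = - \frac{\sqrt{M + M}}{9} = - \frac{\sqrt{2 M}}{9} = - \frac{\sqrt{2} \sqrt{M}}{9}$)
$\frac{1}{-57006 + g{\left(v \right)}} = \frac{1}{-57006 - \frac{\sqrt{2} \sqrt{2 \sqrt{6}}}{9}} = \frac{1}{-57006 - \frac{\sqrt{2} \cdot 2^{\frac{3}{4}} \sqrt[4]{3}}{9}} = \frac{1}{-57006 - \frac{2 \sqrt[4]{6}}{9}}$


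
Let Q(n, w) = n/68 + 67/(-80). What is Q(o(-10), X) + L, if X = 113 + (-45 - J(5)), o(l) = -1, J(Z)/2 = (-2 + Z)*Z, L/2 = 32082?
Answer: 87261881/1360 ≈ 64163.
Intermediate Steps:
L = 64164 (L = 2*32082 = 64164)
J(Z) = 2*Z*(-2 + Z) (J(Z) = 2*((-2 + Z)*Z) = 2*(Z*(-2 + Z)) = 2*Z*(-2 + Z))
X = 38 (X = 113 + (-45 - 2*5*(-2 + 5)) = 113 + (-45 - 2*5*3) = 113 + (-45 - 1*30) = 113 + (-45 - 30) = 113 - 75 = 38)
Q(n, w) = -67/80 + n/68 (Q(n, w) = n*(1/68) + 67*(-1/80) = n/68 - 67/80 = -67/80 + n/68)
Q(o(-10), X) + L = (-67/80 + (1/68)*(-1)) + 64164 = (-67/80 - 1/68) + 64164 = -1159/1360 + 64164 = 87261881/1360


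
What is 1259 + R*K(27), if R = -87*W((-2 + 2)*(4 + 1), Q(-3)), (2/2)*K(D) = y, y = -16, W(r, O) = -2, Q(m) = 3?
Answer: -1525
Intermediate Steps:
K(D) = -16
R = 174 (R = -87*(-2) = 174)
1259 + R*K(27) = 1259 + 174*(-16) = 1259 - 2784 = -1525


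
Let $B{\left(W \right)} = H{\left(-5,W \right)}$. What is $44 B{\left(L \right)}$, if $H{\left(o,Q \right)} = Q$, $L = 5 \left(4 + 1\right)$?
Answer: $1100$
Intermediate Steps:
$L = 25$ ($L = 5 \cdot 5 = 25$)
$B{\left(W \right)} = W$
$44 B{\left(L \right)} = 44 \cdot 25 = 1100$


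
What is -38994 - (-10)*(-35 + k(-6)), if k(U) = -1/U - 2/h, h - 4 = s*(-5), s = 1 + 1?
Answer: -39339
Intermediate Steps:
s = 2
h = -6 (h = 4 + 2*(-5) = 4 - 10 = -6)
k(U) = 1/3 - 1/U (k(U) = -1/U - 2/(-6) = -1/U - 2*(-1/6) = -1/U + 1/3 = 1/3 - 1/U)
-38994 - (-10)*(-35 + k(-6)) = -38994 - (-10)*(-35 + (1/3)*(-3 - 6)/(-6)) = -38994 - (-10)*(-35 + (1/3)*(-1/6)*(-9)) = -38994 - (-10)*(-35 + 1/2) = -38994 - (-10)*(-69)/2 = -38994 - 1*345 = -38994 - 345 = -39339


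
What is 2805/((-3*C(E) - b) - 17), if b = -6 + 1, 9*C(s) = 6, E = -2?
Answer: -2805/14 ≈ -200.36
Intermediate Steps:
C(s) = ⅔ (C(s) = (⅑)*6 = ⅔)
b = -5
2805/((-3*C(E) - b) - 17) = 2805/((-3*⅔ - 1*(-5)) - 17) = 2805/((-2 + 5) - 17) = 2805/(3 - 17) = 2805/(-14) = -1/14*2805 = -2805/14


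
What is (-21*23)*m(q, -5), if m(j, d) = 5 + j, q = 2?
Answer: -3381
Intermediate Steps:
(-21*23)*m(q, -5) = (-21*23)*(5 + 2) = -483*7 = -3381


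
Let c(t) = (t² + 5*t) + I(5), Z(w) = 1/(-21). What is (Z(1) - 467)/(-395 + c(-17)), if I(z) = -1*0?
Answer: 9808/4011 ≈ 2.4453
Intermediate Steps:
I(z) = 0
Z(w) = -1/21
c(t) = t² + 5*t (c(t) = (t² + 5*t) + 0 = t² + 5*t)
(Z(1) - 467)/(-395 + c(-17)) = (-1/21 - 467)/(-395 - 17*(5 - 17)) = -9808/(21*(-395 - 17*(-12))) = -9808/(21*(-395 + 204)) = -9808/21/(-191) = -9808/21*(-1/191) = 9808/4011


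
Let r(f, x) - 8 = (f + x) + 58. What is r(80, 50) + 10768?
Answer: 10964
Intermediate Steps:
r(f, x) = 66 + f + x (r(f, x) = 8 + ((f + x) + 58) = 8 + (58 + f + x) = 66 + f + x)
r(80, 50) + 10768 = (66 + 80 + 50) + 10768 = 196 + 10768 = 10964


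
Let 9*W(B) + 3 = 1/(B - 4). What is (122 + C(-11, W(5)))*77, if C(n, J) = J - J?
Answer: 9394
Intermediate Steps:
W(B) = -⅓ + 1/(9*(-4 + B)) (W(B) = -⅓ + 1/(9*(B - 4)) = -⅓ + 1/(9*(-4 + B)))
C(n, J) = 0
(122 + C(-11, W(5)))*77 = (122 + 0)*77 = 122*77 = 9394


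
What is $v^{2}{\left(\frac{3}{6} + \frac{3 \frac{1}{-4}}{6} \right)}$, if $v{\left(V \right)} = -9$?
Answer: $81$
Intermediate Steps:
$v^{2}{\left(\frac{3}{6} + \frac{3 \frac{1}{-4}}{6} \right)} = \left(-9\right)^{2} = 81$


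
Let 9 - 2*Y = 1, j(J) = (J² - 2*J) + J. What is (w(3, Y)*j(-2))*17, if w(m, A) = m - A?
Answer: -102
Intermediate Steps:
j(J) = J² - J
Y = 4 (Y = 9/2 - ½*1 = 9/2 - ½ = 4)
(w(3, Y)*j(-2))*17 = ((3 - 1*4)*(-2*(-1 - 2)))*17 = ((3 - 4)*(-2*(-3)))*17 = -1*6*17 = -6*17 = -102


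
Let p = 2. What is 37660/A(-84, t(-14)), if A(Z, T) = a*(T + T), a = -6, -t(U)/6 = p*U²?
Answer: 1345/1008 ≈ 1.3343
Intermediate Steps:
t(U) = -12*U²
A(Z, T) = -12*T (A(Z, T) = -6*(T + T) = -12*T)
37660/A(-84, t(-14)) = 37660/((-(-144)*(-14)²)) = 37660/((-(-144)*196)) = 37660/((-12*(-2352))) = 37660/28224 = 37660*(1/28224) = 1345/1008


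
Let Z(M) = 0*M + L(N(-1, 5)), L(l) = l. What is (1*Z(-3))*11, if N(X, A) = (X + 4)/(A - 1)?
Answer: 33/4 ≈ 8.2500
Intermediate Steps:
N(X, A) = (4 + X)/(-1 + A)
Z(M) = 3/4 (Z(M) = 0*M + (4 - 1)/(-1 + 5) = 0 + 3/4 = 3/4)
(1*Z(-3))*11 = (1*(3/4))*11 = (3/4)*11 = 33/4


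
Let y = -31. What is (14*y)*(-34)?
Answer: 14756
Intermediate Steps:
(14*y)*(-34) = (14*(-31))*(-34) = -434*(-34) = 14756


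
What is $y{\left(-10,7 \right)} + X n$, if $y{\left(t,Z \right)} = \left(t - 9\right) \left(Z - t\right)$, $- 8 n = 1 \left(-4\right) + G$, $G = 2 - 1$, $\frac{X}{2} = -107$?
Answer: $- \frac{1613}{4} \approx -403.25$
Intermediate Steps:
$X = -214$ ($X = 2 \left(-107\right) = -214$)
$G = 1$
$n = \frac{3}{8}$ ($n = - \frac{1 \left(-4\right) + 1}{8} = - \frac{-4 + 1}{8} = \left(- \frac{1}{8}\right) \left(-3\right) = \frac{3}{8} \approx 0.375$)
$y{\left(t,Z \right)} = \left(-9 + t\right) \left(Z - t\right)$
$y{\left(-10,7 \right)} + X n = \left(- \left(-10\right)^{2} - 63 + 9 \left(-10\right) + 7 \left(-10\right)\right) - \frac{321}{4} = \left(\left(-1\right) 100 - 63 - 90 - 70\right) - \frac{321}{4} = \left(-100 - 63 - 90 - 70\right) - \frac{321}{4} = -323 - \frac{321}{4} = - \frac{1613}{4}$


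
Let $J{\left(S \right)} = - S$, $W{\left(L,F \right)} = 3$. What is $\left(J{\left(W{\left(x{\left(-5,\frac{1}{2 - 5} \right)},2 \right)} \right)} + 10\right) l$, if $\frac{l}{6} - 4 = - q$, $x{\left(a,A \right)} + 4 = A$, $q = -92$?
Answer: $4032$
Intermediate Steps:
$x{\left(a,A \right)} = -4 + A$
$l = 576$ ($l = 24 + 6 \left(\left(-1\right) \left(-92\right)\right) = 24 + 6 \cdot 92 = 24 + 552 = 576$)
$\left(J{\left(W{\left(x{\left(-5,\frac{1}{2 - 5} \right)},2 \right)} \right)} + 10\right) l = \left(\left(-1\right) 3 + 10\right) 576 = \left(-3 + 10\right) 576 = 7 \cdot 576 = 4032$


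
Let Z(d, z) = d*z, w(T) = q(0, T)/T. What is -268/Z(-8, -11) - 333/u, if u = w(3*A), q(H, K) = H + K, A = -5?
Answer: -7393/22 ≈ -336.05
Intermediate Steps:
w(T) = 1 (w(T) = (0 + T)/T = T/T = 1)
u = 1
-268/Z(-8, -11) - 333/u = -268/((-8*(-11))) - 333/1 = -268/88 - 333*1 = -268*1/88 - 333 = -67/22 - 333 = -7393/22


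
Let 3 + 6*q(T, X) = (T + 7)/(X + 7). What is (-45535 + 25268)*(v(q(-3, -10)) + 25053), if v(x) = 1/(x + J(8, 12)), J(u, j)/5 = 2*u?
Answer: -724558403283/1427 ≈ -5.0775e+8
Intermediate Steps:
J(u, j) = 10*u (J(u, j) = 5*(2*u) = 10*u)
q(T, X) = -½ + (7 + T)/(6*(7 + X)) (q(T, X) = -½ + ((T + 7)/(X + 7))/6 = -½ + ((7 + T)/(7 + X))/6 = -½ + (7 + T)/(6*(7 + X)))
v(x) = 1/(80 + x) (v(x) = 1/(x + 10*8) = 1/(x + 80) = 1/(80 + x))
(-45535 + 25268)*(v(q(-3, -10)) + 25053) = (-45535 + 25268)*(1/(80 + (-14 - 3 - 3*(-10))/(6*(7 - 10))) + 25053) = -20267*(1/(80 + (⅙)*(-14 - 3 + 30)/(-3)) + 25053) = -20267*(1/(80 + (⅙)*(-⅓)*13) + 25053) = -20267*(1/(80 - 13/18) + 25053) = -20267*(1/(1427/18) + 25053) = -20267*(18/1427 + 25053) = -20267*35750649/1427 = -724558403283/1427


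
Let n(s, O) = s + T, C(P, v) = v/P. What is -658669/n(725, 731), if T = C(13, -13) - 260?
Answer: -658669/464 ≈ -1419.5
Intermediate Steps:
T = -261 (T = -13/13 - 260 = -13*1/13 - 260 = -1 - 260 = -261)
n(s, O) = -261 + s (n(s, O) = s - 261 = -261 + s)
-658669/n(725, 731) = -658669/(-261 + 725) = -658669/464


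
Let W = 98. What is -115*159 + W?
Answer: -18187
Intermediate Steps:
-115*159 + W = -115*159 + 98 = -18285 + 98 = -18187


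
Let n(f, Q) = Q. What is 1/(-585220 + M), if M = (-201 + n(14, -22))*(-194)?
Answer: -1/541958 ≈ -1.8452e-6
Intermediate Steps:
M = 43262 (M = (-201 - 22)*(-194) = -223*(-194) = 43262)
1/(-585220 + M) = 1/(-585220 + 43262) = 1/(-541958) = -1/541958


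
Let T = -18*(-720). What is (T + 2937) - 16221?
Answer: -324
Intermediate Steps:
T = 12960
(T + 2937) - 16221 = (12960 + 2937) - 16221 = 15897 - 16221 = -324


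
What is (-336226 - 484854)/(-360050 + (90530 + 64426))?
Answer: 410540/102547 ≈ 4.0034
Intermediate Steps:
(-336226 - 484854)/(-360050 + (90530 + 64426)) = -821080/(-360050 + 154956) = -821080/(-205094) = -821080*(-1/205094) = 410540/102547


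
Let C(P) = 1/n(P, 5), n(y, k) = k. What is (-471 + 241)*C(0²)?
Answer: -46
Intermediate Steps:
C(P) = ⅕ (C(P) = 1/5 = ⅕)
(-471 + 241)*C(0²) = (-471 + 241)*(⅕) = -230*⅕ = -46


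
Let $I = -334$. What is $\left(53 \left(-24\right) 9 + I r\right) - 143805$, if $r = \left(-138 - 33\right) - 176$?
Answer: $-39355$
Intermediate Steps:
$r = -347$ ($r = -171 - 176 = -347$)
$\left(53 \left(-24\right) 9 + I r\right) - 143805 = \left(53 \left(-24\right) 9 - -115898\right) - 143805 = \left(\left(-1272\right) 9 + 115898\right) - 143805 = \left(-11448 + 115898\right) - 143805 = 104450 - 143805 = -39355$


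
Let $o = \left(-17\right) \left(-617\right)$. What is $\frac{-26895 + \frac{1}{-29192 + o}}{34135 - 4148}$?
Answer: $- \frac{503017186}{560846861} \approx -0.89689$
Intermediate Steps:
$o = 10489$
$\frac{-26895 + \frac{1}{-29192 + o}}{34135 - 4148} = \frac{-26895 + \frac{1}{-29192 + 10489}}{34135 - 4148} = \frac{-26895 + \frac{1}{-18703}}{29987} = \left(-26895 - \frac{1}{18703}\right) \frac{1}{29987} = \left(- \frac{503017186}{18703}\right) \frac{1}{29987} = - \frac{503017186}{560846861}$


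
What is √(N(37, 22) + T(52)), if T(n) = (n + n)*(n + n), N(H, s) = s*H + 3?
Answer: √11633 ≈ 107.86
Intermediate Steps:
N(H, s) = 3 + H*s (N(H, s) = H*s + 3 = 3 + H*s)
T(n) = 4*n² (T(n) = (2*n)*(2*n) = 4*n²)
√(N(37, 22) + T(52)) = √((3 + 37*22) + 4*52²) = √((3 + 814) + 4*2704) = √(817 + 10816) = √11633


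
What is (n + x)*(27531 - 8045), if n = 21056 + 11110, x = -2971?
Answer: 568893770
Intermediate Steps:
n = 32166
(n + x)*(27531 - 8045) = (32166 - 2971)*(27531 - 8045) = 29195*19486 = 568893770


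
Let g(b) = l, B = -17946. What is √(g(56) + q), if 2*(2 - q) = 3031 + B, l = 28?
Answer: 5*√1198/2 ≈ 86.530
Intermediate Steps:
g(b) = 28
q = 14919/2 (q = 2 - (3031 - 17946)/2 = 2 - ½*(-14915) = 2 + 14915/2 = 14919/2 ≈ 7459.5)
√(g(56) + q) = √(28 + 14919/2) = √(14975/2) = 5*√1198/2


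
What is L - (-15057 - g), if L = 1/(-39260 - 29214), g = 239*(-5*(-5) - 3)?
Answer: 1391049309/68474 ≈ 20315.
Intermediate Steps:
g = 5258 (g = 239*(25 - 3) = 239*22 = 5258)
L = -1/68474 (L = 1/(-68474) = -1/68474 ≈ -1.4604e-5)
L - (-15057 - g) = -1/68474 - (-15057 - 1*5258) = -1/68474 - (-15057 - 5258) = -1/68474 - 1*(-20315) = -1/68474 + 20315 = 1391049309/68474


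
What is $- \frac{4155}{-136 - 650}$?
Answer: $\frac{1385}{262} \approx 5.2863$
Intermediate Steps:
$- \frac{4155}{-136 - 650} = - \frac{4155}{-786} = \left(-4155\right) \left(- \frac{1}{786}\right) = \frac{1385}{262}$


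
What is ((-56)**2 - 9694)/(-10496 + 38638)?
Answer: -3279/14071 ≈ -0.23303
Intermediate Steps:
((-56)**2 - 9694)/(-10496 + 38638) = (3136 - 9694)/28142 = -6558*1/28142 = -3279/14071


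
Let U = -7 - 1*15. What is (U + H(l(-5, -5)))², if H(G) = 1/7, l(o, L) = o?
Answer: 23409/49 ≈ 477.73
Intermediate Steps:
H(G) = ⅐
U = -22 (U = -7 - 15 = -22)
(U + H(l(-5, -5)))² = (-22 + ⅐)² = (-153/7)² = 23409/49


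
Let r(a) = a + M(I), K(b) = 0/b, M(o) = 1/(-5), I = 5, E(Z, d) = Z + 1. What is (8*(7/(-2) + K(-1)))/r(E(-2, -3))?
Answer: 70/3 ≈ 23.333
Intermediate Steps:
E(Z, d) = 1 + Z
M(o) = -1/5
K(b) = 0
r(a) = -1/5 + a (r(a) = a - 1/5 = -1/5 + a)
(8*(7/(-2) + K(-1)))/r(E(-2, -3)) = (8*(7/(-2) + 0))/(-1/5 + (1 - 2)) = (8*(7*(-1/2) + 0))/(-1/5 - 1) = (8*(-7/2 + 0))/(-6/5) = (8*(-7/2))*(-5/6) = -28*(-5/6) = 70/3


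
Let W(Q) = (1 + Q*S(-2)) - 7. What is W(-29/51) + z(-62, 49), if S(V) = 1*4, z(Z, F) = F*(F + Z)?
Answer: -32909/51 ≈ -645.27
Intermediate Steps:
S(V) = 4
W(Q) = -6 + 4*Q (W(Q) = (1 + Q*4) - 7 = (1 + 4*Q) - 7 = -6 + 4*Q)
W(-29/51) + z(-62, 49) = (-6 + 4*(-29/51)) + 49*(49 - 62) = (-6 + 4*(-29*1/51)) + 49*(-13) = (-6 + 4*(-29/51)) - 637 = (-6 - 116/51) - 637 = -422/51 - 637 = -32909/51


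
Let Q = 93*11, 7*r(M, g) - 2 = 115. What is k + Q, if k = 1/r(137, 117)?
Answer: 119698/117 ≈ 1023.1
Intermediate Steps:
r(M, g) = 117/7 (r(M, g) = 2/7 + (⅐)*115 = 2/7 + 115/7 = 117/7)
Q = 1023
k = 7/117 (k = 1/(117/7) = 7/117 ≈ 0.059829)
k + Q = 7/117 + 1023 = 119698/117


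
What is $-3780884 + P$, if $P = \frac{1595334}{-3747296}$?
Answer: $- \frac{7084046542499}{1873648} \approx -3.7809 \cdot 10^{6}$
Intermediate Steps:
$P = - \frac{797667}{1873648}$ ($P = 1595334 \left(- \frac{1}{3747296}\right) = - \frac{797667}{1873648} \approx -0.42573$)
$-3780884 + P = -3780884 - \frac{797667}{1873648} = - \frac{7084046542499}{1873648}$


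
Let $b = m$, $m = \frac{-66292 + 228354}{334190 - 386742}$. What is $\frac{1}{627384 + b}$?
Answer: $\frac{26276}{16485060953} \approx 1.5939 \cdot 10^{-6}$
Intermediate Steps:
$m = - \frac{81031}{26276}$ ($m = \frac{162062}{-52552} = 162062 \left(- \frac{1}{52552}\right) = - \frac{81031}{26276} \approx -3.0838$)
$b = - \frac{81031}{26276} \approx -3.0838$
$\frac{1}{627384 + b} = \frac{1}{627384 - \frac{81031}{26276}} = \frac{1}{\frac{16485060953}{26276}} = \frac{26276}{16485060953}$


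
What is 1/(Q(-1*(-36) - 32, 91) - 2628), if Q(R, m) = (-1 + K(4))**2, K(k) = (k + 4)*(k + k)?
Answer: 1/1341 ≈ 0.00074571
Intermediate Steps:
K(k) = 2*k*(4 + k) (K(k) = (4 + k)*(2*k) = 2*k*(4 + k))
Q(R, m) = 3969 (Q(R, m) = (-1 + 2*4*(4 + 4))**2 = (-1 + 2*4*8)**2 = (-1 + 64)**2 = 63**2 = 3969)
1/(Q(-1*(-36) - 32, 91) - 2628) = 1/(3969 - 2628) = 1/1341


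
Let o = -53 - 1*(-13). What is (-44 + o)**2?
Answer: 7056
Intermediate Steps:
o = -40 (o = -53 + 13 = -40)
(-44 + o)**2 = (-44 - 40)**2 = (-84)**2 = 7056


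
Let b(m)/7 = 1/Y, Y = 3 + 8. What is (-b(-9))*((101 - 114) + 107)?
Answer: -658/11 ≈ -59.818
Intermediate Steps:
Y = 11
b(m) = 7/11
(-b(-9))*((101 - 114) + 107) = (-1*7/11)*((101 - 114) + 107) = -7*(-13 + 107)/11 = -7/11*94 = -658/11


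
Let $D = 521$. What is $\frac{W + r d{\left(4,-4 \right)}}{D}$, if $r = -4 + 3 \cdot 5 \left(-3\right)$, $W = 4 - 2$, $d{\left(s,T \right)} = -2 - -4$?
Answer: $- \frac{96}{521} \approx -0.18426$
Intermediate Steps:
$d{\left(s,T \right)} = 2$ ($d{\left(s,T \right)} = -2 + 4 = 2$)
$W = 2$
$r = -49$ ($r = -4 + 3 \left(-15\right) = -4 - 45 = -49$)
$\frac{W + r d{\left(4,-4 \right)}}{D} = \frac{2 - 98}{521} = \left(2 - 98\right) \frac{1}{521} = \left(-96\right) \frac{1}{521} = - \frac{96}{521}$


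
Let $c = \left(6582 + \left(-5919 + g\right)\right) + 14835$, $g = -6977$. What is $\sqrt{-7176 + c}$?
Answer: $\sqrt{1345} \approx 36.674$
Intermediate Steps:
$c = 8521$ ($c = \left(6582 - 12896\right) + 14835 = -6314 + 14835 = 8521$)
$\sqrt{-7176 + c} = \sqrt{-7176 + 8521} = \sqrt{1345}$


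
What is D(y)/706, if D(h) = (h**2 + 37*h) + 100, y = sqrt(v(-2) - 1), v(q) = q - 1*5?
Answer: 46/353 + 37*I*sqrt(2)/353 ≈ 0.13031 + 0.14823*I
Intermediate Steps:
v(q) = -5 + q (v(q) = q - 5 = -5 + q)
y = 2*I*sqrt(2) (y = sqrt((-5 - 2) - 1) = sqrt(-7 - 1) = sqrt(-8) = 2*I*sqrt(2) ≈ 2.8284*I)
D(h) = 100 + h**2 + 37*h
D(y)/706 = (100 + (2*I*sqrt(2))**2 + 37*(2*I*sqrt(2)))/706 = (100 - 8 + 74*I*sqrt(2))*(1/706) = (92 + 74*I*sqrt(2))*(1/706) = 46/353 + 37*I*sqrt(2)/353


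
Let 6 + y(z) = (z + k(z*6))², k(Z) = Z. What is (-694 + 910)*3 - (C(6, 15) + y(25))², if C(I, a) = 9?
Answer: -938073736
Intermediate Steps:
y(z) = -6 + 49*z² (y(z) = -6 + (z + z*6)² = -6 + (z + 6*z)² = -6 + (7*z)² = -6 + 49*z²)
(-694 + 910)*3 - (C(6, 15) + y(25))² = (-694 + 910)*3 - (9 + (-6 + 49*25²))² = 216*3 - (9 + (-6 + 49*625))² = 648 - (9 + (-6 + 30625))² = 648 - (9 + 30619)² = 648 - 1*30628² = 648 - 1*938074384 = 648 - 938074384 = -938073736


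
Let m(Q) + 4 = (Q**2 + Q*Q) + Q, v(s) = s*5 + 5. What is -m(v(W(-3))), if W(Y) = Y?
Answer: -186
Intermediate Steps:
v(s) = 5 + 5*s (v(s) = 5*s + 5 = 5 + 5*s)
m(Q) = -4 + Q + 2*Q**2 (m(Q) = -4 + ((Q**2 + Q*Q) + Q) = -4 + ((Q**2 + Q**2) + Q) = -4 + (2*Q**2 + Q) = -4 + (Q + 2*Q**2) = -4 + Q + 2*Q**2)
-m(v(W(-3))) = -(-4 + (5 + 5*(-3)) + 2*(5 + 5*(-3))**2) = -(-4 + (5 - 15) + 2*(5 - 15)**2) = -(-4 - 10 + 2*(-10)**2) = -(-4 - 10 + 2*100) = -(-4 - 10 + 200) = -1*186 = -186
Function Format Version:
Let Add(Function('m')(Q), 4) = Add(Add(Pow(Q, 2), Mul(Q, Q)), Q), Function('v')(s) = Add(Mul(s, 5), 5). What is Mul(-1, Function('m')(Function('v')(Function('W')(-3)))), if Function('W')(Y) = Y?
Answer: -186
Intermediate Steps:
Function('v')(s) = Add(5, Mul(5, s)) (Function('v')(s) = Add(Mul(5, s), 5) = Add(5, Mul(5, s)))
Function('m')(Q) = Add(-4, Q, Mul(2, Pow(Q, 2))) (Function('m')(Q) = Add(-4, Add(Add(Pow(Q, 2), Mul(Q, Q)), Q)) = Add(-4, Add(Add(Pow(Q, 2), Pow(Q, 2)), Q)) = Add(-4, Add(Mul(2, Pow(Q, 2)), Q)) = Add(-4, Add(Q, Mul(2, Pow(Q, 2)))) = Add(-4, Q, Mul(2, Pow(Q, 2))))
Mul(-1, Function('m')(Function('v')(Function('W')(-3)))) = Mul(-1, Add(-4, Add(5, Mul(5, -3)), Mul(2, Pow(Add(5, Mul(5, -3)), 2)))) = Mul(-1, Add(-4, Add(5, -15), Mul(2, Pow(Add(5, -15), 2)))) = Mul(-1, Add(-4, -10, Mul(2, Pow(-10, 2)))) = Mul(-1, Add(-4, -10, Mul(2, 100))) = Mul(-1, Add(-4, -10, 200)) = Mul(-1, 186) = -186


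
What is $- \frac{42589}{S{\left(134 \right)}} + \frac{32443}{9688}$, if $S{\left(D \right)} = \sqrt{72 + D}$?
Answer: $\frac{32443}{9688} - \frac{42589 \sqrt{206}}{206} \approx -2964.0$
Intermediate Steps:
$- \frac{42589}{S{\left(134 \right)}} + \frac{32443}{9688} = - \frac{42589}{\sqrt{72 + 134}} + \frac{32443}{9688} = - \frac{42589}{\sqrt{206}} + 32443 \cdot \frac{1}{9688} = - 42589 \frac{\sqrt{206}}{206} + \frac{32443}{9688} = - \frac{42589 \sqrt{206}}{206} + \frac{32443}{9688} = \frac{32443}{9688} - \frac{42589 \sqrt{206}}{206}$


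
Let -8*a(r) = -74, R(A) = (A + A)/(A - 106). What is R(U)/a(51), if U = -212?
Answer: 16/111 ≈ 0.14414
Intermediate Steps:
R(A) = 2*A/(-106 + A) (R(A) = (2*A)/(-106 + A) = 2*A/(-106 + A))
a(r) = 37/4 (a(r) = -⅛*(-74) = 37/4)
R(U)/a(51) = (2*(-212)/(-106 - 212))/(37/4) = (2*(-212)/(-318))*(4/37) = (2*(-212)*(-1/318))*(4/37) = (4/3)*(4/37) = 16/111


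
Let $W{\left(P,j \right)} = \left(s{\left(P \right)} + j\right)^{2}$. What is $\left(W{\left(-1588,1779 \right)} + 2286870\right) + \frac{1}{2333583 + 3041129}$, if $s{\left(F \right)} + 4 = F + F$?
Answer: $\frac{22840757719753}{5374712} \approx 4.2497 \cdot 10^{6}$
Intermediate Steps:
$s{\left(F \right)} = -4 + 2 F$ ($s{\left(F \right)} = -4 + \left(F + F\right) = -4 + 2 F$)
$W{\left(P,j \right)} = \left(-4 + j + 2 P\right)^{2}$ ($W{\left(P,j \right)} = \left(\left(-4 + 2 P\right) + j\right)^{2} = \left(-4 + j + 2 P\right)^{2}$)
$\left(W{\left(-1588,1779 \right)} + 2286870\right) + \frac{1}{2333583 + 3041129} = \left(\left(-4 + 1779 + 2 \left(-1588\right)\right)^{2} + 2286870\right) + \frac{1}{2333583 + 3041129} = \left(\left(-4 + 1779 - 3176\right)^{2} + 2286870\right) + \frac{1}{5374712} = \left(\left(-1401\right)^{2} + 2286870\right) + \frac{1}{5374712} = \left(1962801 + 2286870\right) + \frac{1}{5374712} = 4249671 + \frac{1}{5374712} = \frac{22840757719753}{5374712}$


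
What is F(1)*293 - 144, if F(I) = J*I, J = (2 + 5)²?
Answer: 14213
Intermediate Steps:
J = 49 (J = 7² = 49)
F(I) = 49*I
F(1)*293 - 144 = (49*1)*293 - 144 = 49*293 - 144 = 14357 - 144 = 14213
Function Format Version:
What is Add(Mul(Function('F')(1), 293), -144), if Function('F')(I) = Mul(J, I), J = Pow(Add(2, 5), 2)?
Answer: 14213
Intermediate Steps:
J = 49 (J = Pow(7, 2) = 49)
Function('F')(I) = Mul(49, I)
Add(Mul(Function('F')(1), 293), -144) = Add(Mul(Mul(49, 1), 293), -144) = Add(Mul(49, 293), -144) = Add(14357, -144) = 14213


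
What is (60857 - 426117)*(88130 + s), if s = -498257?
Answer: 149802988020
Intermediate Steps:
(60857 - 426117)*(88130 + s) = (60857 - 426117)*(88130 - 498257) = -365260*(-410127) = 149802988020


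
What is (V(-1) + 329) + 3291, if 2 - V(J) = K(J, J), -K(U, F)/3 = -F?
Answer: 3625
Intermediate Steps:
K(U, F) = 3*F (K(U, F) = -(-3)*F = 3*F)
V(J) = 2 - 3*J
(V(-1) + 329) + 3291 = ((2 - 3*(-1)) + 329) + 3291 = ((2 + 3) + 329) + 3291 = (5 + 329) + 3291 = 334 + 3291 = 3625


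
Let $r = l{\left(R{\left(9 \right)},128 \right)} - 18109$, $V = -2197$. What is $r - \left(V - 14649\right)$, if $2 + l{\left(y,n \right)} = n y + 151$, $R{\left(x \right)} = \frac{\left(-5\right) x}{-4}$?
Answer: $326$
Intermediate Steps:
$R{\left(x \right)} = \frac{5 x}{4}$ ($R{\left(x \right)} = - 5 x \left(- \frac{1}{4}\right) = \frac{5 x}{4}$)
$l{\left(y,n \right)} = 149 + n y$ ($l{\left(y,n \right)} = -2 + \left(n y + 151\right) = -2 + \left(151 + n y\right) = 149 + n y$)
$r = -16520$ ($r = \left(149 + 128 \cdot \frac{5}{4} \cdot 9\right) - 18109 = \left(149 + 128 \cdot \frac{45}{4}\right) - 18109 = \left(149 + 1440\right) - 18109 = 1589 - 18109 = -16520$)
$r - \left(V - 14649\right) = -16520 - \left(-2197 - 14649\right) = -16520 - -16846 = -16520 + 16846 = 326$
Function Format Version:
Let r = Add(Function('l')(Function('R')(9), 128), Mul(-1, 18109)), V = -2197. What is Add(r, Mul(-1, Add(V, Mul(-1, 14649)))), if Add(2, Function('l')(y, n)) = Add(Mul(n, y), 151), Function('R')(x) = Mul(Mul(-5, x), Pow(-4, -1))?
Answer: 326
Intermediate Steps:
Function('R')(x) = Mul(Rational(5, 4), x) (Function('R')(x) = Mul(Mul(-5, x), Rational(-1, 4)) = Mul(Rational(5, 4), x))
Function('l')(y, n) = Add(149, Mul(n, y)) (Function('l')(y, n) = Add(-2, Add(Mul(n, y), 151)) = Add(-2, Add(151, Mul(n, y))) = Add(149, Mul(n, y)))
r = -16520 (r = Add(Add(149, Mul(128, Mul(Rational(5, 4), 9))), Mul(-1, 18109)) = Add(Add(149, Mul(128, Rational(45, 4))), -18109) = Add(Add(149, 1440), -18109) = Add(1589, -18109) = -16520)
Add(r, Mul(-1, Add(V, Mul(-1, 14649)))) = Add(-16520, Mul(-1, Add(-2197, Mul(-1, 14649)))) = Add(-16520, Mul(-1, Add(-2197, -14649))) = Add(-16520, Mul(-1, -16846)) = Add(-16520, 16846) = 326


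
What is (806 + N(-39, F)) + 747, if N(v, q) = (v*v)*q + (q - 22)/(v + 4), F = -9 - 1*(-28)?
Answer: 1065823/35 ≈ 30452.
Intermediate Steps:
F = 19 (F = -9 + 28 = 19)
N(v, q) = q*v² + (-22 + q)/(4 + v) (N(v, q) = v²*q + (-22 + q)/(4 + v) = q*v² + (-22 + q)/(4 + v))
(806 + N(-39, F)) + 747 = (806 + (-22 + 19 + 19*(-39)³ + 4*19*(-39)²)/(4 - 39)) + 747 = (806 + (-22 + 19 + 19*(-59319) + 4*19*1521)/(-35)) + 747 = (806 - (-22 + 19 - 1127061 + 115596)/35) + 747 = (806 - 1/35*(-1011468)) + 747 = (806 + 1011468/35) + 747 = 1039678/35 + 747 = 1065823/35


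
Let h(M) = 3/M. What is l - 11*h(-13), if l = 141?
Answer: 1866/13 ≈ 143.54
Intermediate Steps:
l - 11*h(-13) = 141 - 33/(-13) = 141 - 33*(-1)/13 = 141 - 11*(-3/13) = 141 + 33/13 = 1866/13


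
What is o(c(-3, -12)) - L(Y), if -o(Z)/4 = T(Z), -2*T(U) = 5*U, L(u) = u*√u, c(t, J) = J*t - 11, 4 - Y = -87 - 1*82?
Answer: 250 - 173*√173 ≈ -2025.5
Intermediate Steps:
Y = 173 (Y = 4 - (-87 - 1*82) = 4 - (-87 - 82) = 4 - 1*(-169) = 4 + 169 = 173)
c(t, J) = -11 + J*t
L(u) = u^(3/2)
T(U) = -5*U/2
o(Z) = 10*Z (o(Z) = -(-10)*Z = 10*Z)
o(c(-3, -12)) - L(Y) = 10*(-11 - 12*(-3)) - 173^(3/2) = 10*(-11 + 36) - 173*√173 = 10*25 - 173*√173 = 250 - 173*√173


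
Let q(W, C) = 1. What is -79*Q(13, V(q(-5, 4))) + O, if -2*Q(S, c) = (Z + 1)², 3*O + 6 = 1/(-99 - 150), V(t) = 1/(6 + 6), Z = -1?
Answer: -1495/747 ≈ -2.0013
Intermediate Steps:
V(t) = 1/12
O = -1495/747 (O = -2 + 1/(3*(-99 - 150)) = -2 + (⅓)/(-249) = -2 + (⅓)*(-1/249) = -2 - 1/747 = -1495/747 ≈ -2.0013)
Q(S, c) = 0 (Q(S, c) = -(-1 + 1)²/2 = -½*0² = -½*0 = 0)
-79*Q(13, V(q(-5, 4))) + O = -79*0 - 1495/747 = 0 - 1495/747 = -1495/747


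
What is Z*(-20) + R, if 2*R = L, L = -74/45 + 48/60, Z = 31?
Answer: -27919/45 ≈ -620.42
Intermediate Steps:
L = -38/45 (L = -74*1/45 + 48*(1/60) = -74/45 + 4/5 = -38/45 ≈ -0.84444)
R = -19/45 (R = (1/2)*(-38/45) = -19/45 ≈ -0.42222)
Z*(-20) + R = 31*(-20) - 19/45 = -620 - 19/45 = -27919/45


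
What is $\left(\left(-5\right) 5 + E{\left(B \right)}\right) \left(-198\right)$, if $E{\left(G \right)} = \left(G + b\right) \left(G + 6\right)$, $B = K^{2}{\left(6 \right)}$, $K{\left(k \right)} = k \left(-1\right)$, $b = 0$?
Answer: $-294426$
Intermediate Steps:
$K{\left(k \right)} = - k$
$B = 36$ ($B = \left(\left(-1\right) 6\right)^{2} = \left(-6\right)^{2} = 36$)
$E{\left(G \right)} = G \left(6 + G\right)$ ($E{\left(G \right)} = \left(G + 0\right) \left(G + 6\right) = G \left(6 + G\right)$)
$\left(\left(-5\right) 5 + E{\left(B \right)}\right) \left(-198\right) = \left(\left(-5\right) 5 + 36 \left(6 + 36\right)\right) \left(-198\right) = \left(-25 + 36 \cdot 42\right) \left(-198\right) = \left(-25 + 1512\right) \left(-198\right) = 1487 \left(-198\right) = -294426$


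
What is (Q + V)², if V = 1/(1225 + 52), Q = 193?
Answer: 60743517444/1630729 ≈ 37249.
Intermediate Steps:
V = 1/1277 ≈ 0.00078308
(Q + V)² = (193 + 1/1277)² = (246462/1277)² = 60743517444/1630729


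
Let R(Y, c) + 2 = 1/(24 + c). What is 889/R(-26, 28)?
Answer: -46228/103 ≈ -448.82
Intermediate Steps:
R(Y, c) = -2 + 1/(24 + c)
889/R(-26, 28) = 889/(((-47 - 2*28)/(24 + 28))) = 889/(((-47 - 56)/52)) = 889/(((1/52)*(-103))) = 889/(-103/52) = 889*(-52/103) = -46228/103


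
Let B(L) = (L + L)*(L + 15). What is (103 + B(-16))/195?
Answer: 9/13 ≈ 0.69231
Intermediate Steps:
B(L) = 2*L*(15 + L) (B(L) = (2*L)*(15 + L) = 2*L*(15 + L))
(103 + B(-16))/195 = (103 + 2*(-16)*(15 - 16))/195 = (103 + 2*(-16)*(-1))/195 = (103 + 32)/195 = (1/195)*135 = 9/13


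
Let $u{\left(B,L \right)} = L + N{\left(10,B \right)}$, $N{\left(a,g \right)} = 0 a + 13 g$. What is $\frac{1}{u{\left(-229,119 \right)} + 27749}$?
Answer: $\frac{1}{24891} \approx 4.0175 \cdot 10^{-5}$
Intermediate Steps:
$N{\left(a,g \right)} = 13 g$ ($N{\left(a,g \right)} = 0 + 13 g = 13 g$)
$u{\left(B,L \right)} = L + 13 B$
$\frac{1}{u{\left(-229,119 \right)} + 27749} = \frac{1}{\left(119 + 13 \left(-229\right)\right) + 27749} = \frac{1}{\left(119 - 2977\right) + 27749} = \frac{1}{-2858 + 27749} = \frac{1}{24891}$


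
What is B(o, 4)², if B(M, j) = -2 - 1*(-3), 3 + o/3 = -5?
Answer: 1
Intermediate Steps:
o = -24 (o = -9 + 3*(-5) = -9 - 15 = -24)
B(M, j) = 1 (B(M, j) = -2 + 3 = 1)
B(o, 4)² = 1² = 1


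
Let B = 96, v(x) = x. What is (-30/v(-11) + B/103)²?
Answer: 17189316/1283689 ≈ 13.391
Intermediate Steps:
(-30/v(-11) + B/103)² = (-30/(-11) + 96/103)² = (-30*(-1/11) + 96*(1/103))² = (30/11 + 96/103)² = (4146/1133)² = 17189316/1283689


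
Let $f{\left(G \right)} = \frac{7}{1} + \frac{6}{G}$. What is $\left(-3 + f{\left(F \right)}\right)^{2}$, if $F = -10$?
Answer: $\frac{289}{25} \approx 11.56$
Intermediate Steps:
$f{\left(G \right)} = 7 + \frac{6}{G}$ ($f{\left(G \right)} = 7 \cdot 1 + \frac{6}{G} = 7 + \frac{6}{G}$)
$\left(-3 + f{\left(F \right)}\right)^{2} = \left(-3 + \left(7 + \frac{6}{-10}\right)\right)^{2} = \left(-3 + \left(7 + 6 \left(- \frac{1}{10}\right)\right)\right)^{2} = \left(-3 + \left(7 - \frac{3}{5}\right)\right)^{2} = \left(-3 + \frac{32}{5}\right)^{2} = \left(\frac{17}{5}\right)^{2} = \frac{289}{25}$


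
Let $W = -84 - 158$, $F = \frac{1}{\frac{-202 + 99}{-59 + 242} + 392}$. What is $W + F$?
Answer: $- \frac{17335003}{71633} \approx -242.0$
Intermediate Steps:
$F = \frac{183}{71633}$ ($F = \frac{1}{- \frac{103}{183} + 392} = \frac{1}{\frac{71633}{183}} = \frac{183}{71633} \approx 0.0025547$)
$W = -242$ ($W = -84 - 158 = -242$)
$W + F = -242 + \frac{183}{71633} = - \frac{17335003}{71633}$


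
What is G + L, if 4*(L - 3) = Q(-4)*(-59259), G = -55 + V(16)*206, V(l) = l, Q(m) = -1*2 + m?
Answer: 184265/2 ≈ 92133.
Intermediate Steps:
Q(m) = -2 + m
G = 3241 (G = -55 + 16*206 = -55 + 3296 = 3241)
L = 177783/2 (L = 3 + ((-2 - 4)*(-59259))/4 = 3 + (-6*(-59259))/4 = 3 + (¼)*355554 = 3 + 177777/2 = 177783/2 ≈ 88892.)
G + L = 3241 + 177783/2 = 184265/2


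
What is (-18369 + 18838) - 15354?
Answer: -14885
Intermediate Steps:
(-18369 + 18838) - 15354 = 469 - 15354 = -14885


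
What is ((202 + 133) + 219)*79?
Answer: 43766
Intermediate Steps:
((202 + 133) + 219)*79 = (335 + 219)*79 = 554*79 = 43766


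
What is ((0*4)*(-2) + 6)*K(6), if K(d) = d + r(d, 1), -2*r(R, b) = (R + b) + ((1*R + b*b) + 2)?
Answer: -12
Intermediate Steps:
r(R, b) = -1 - R - b/2 - b²/2 (r(R, b) = -((R + b) + ((1*R + b*b) + 2))/2 = -((R + b) + ((R + b²) + 2))/2 = -((R + b) + (2 + R + b²))/2 = -(2 + b + b² + 2*R)/2 = -1 - R - b/2 - b²/2)
K(d) = -2 (K(d) = d + (-1 - d - ½*1 - ½*1²) = d + (-1 - d - ½ - ½*1) = d + (-1 - d - ½ - ½) = d + (-2 - d) = -2)
((0*4)*(-2) + 6)*K(6) = ((0*4)*(-2) + 6)*(-2) = (0*(-2) + 6)*(-2) = (0 + 6)*(-2) = 6*(-2) = -12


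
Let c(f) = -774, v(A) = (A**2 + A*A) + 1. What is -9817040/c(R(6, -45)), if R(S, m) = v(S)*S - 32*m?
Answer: 4908520/387 ≈ 12684.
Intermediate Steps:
v(A) = 1 + 2*A**2 (v(A) = (A**2 + A**2) + 1 = 2*A**2 + 1 = 1 + 2*A**2)
R(S, m) = -32*m + S*(1 + 2*S**2) (R(S, m) = (1 + 2*S**2)*S - 32*m = S*(1 + 2*S**2) - 32*m = -32*m + S*(1 + 2*S**2))
-9817040/c(R(6, -45)) = -9817040/(-774) = -9817040*(-1/774) = 4908520/387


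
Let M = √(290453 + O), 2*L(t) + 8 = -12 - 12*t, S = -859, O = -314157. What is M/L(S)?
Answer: I*√5926/2572 ≈ 0.02993*I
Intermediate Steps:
L(t) = -10 - 6*t (L(t) = -4 + (-12 - 12*t)/2 = -4 + (-6 - 6*t) = -10 - 6*t)
M = 2*I*√5926 (M = √(290453 - 314157) = √(-23704) = 2*I*√5926 ≈ 153.96*I)
M/L(S) = (2*I*√5926)/(-10 - 6*(-859)) = (2*I*√5926)/(-10 + 5154) = (2*I*√5926)/5144 = (2*I*√5926)*(1/5144) = I*√5926/2572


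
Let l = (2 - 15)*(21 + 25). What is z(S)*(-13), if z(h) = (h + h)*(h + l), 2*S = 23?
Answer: 350727/2 ≈ 1.7536e+5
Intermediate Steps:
S = 23/2 (S = (½)*23 = 23/2 ≈ 11.500)
l = -598 (l = -13*46 = -598)
z(h) = 2*h*(-598 + h) (z(h) = (h + h)*(h - 598) = (2*h)*(-598 + h) = 2*h*(-598 + h))
z(S)*(-13) = (2*(23/2)*(-598 + 23/2))*(-13) = (2*(23/2)*(-1173/2))*(-13) = -26979/2*(-13) = 350727/2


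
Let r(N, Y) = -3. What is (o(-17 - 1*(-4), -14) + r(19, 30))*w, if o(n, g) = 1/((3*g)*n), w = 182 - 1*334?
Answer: 124412/273 ≈ 455.72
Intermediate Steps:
w = -152 (w = 182 - 334 = -152)
o(n, g) = 1/(3*g*n)
(o(-17 - 1*(-4), -14) + r(19, 30))*w = ((⅓)/(-14*(-17 - 1*(-4))) - 3)*(-152) = ((⅓)*(-1/14)/(-17 + 4) - 3)*(-152) = ((⅓)*(-1/14)/(-13) - 3)*(-152) = ((⅓)*(-1/14)*(-1/13) - 3)*(-152) = (1/546 - 3)*(-152) = -1637/546*(-152) = 124412/273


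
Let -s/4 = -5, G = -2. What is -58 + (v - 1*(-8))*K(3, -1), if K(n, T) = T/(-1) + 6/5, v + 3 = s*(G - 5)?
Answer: -355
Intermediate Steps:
s = 20 (s = -4*(-5) = 20)
v = -143 (v = -3 + 20*(-2 - 5) = -3 + 20*(-7) = -3 - 140 = -143)
K(n, T) = 6/5 - T (K(n, T) = T*(-1) + 6*(⅕) = -T + 6/5 = 6/5 - T)
-58 + (v - 1*(-8))*K(3, -1) = -58 + (-143 - 1*(-8))*(6/5 - 1*(-1)) = -58 + (-143 + 8)*(6/5 + 1) = -58 - 135*11/5 = -58 - 297 = -355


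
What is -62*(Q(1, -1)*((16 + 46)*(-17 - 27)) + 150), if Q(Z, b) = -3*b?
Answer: 498108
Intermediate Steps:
-62*(Q(1, -1)*((16 + 46)*(-17 - 27)) + 150) = -62*((-3*(-1))*((16 + 46)*(-17 - 27)) + 150) = -62*(3*(62*(-44)) + 150) = -62*(3*(-2728) + 150) = -62*(-8184 + 150) = -62*(-8034) = 498108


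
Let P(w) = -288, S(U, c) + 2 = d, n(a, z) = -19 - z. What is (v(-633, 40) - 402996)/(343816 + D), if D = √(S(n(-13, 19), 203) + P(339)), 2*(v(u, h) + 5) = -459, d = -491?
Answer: -12603372508/10746312967 + 806461*I*√781/236418885274 ≈ -1.1728 + 9.5329e-5*I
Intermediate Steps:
S(U, c) = -493 (S(U, c) = -2 - 491 = -493)
v(u, h) = -469/2 (v(u, h) = -5 + (½)*(-459) = -5 - 459/2 = -469/2)
D = I*√781 (D = √(-493 - 288) = √(-781) = I*√781 ≈ 27.946*I)
(v(-633, 40) - 402996)/(343816 + D) = (-469/2 - 402996)/(343816 + I*√781) = -806461/(2*(343816 + I*√781))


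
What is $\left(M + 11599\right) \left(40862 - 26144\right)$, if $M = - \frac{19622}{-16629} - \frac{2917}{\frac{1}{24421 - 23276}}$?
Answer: $- \frac{271534239372352}{5543} \approx -4.8987 \cdot 10^{10}$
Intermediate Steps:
$M = - \frac{55540258363}{16629}$ ($M = \left(-19622\right) \left(- \frac{1}{16629}\right) - \frac{2917}{\frac{1}{1145}} = \frac{19622}{16629} - 2917 \frac{1}{\frac{1}{1145}} = \frac{19622}{16629} - 3339965 = - \frac{55540258363}{16629} \approx -3.34 \cdot 10^{6}$)
$\left(M + 11599\right) \left(40862 - 26144\right) = \left(- \frac{55540258363}{16629} + 11599\right) \left(40862 - 26144\right) = \left(- \frac{55347378592}{16629}\right) 14718 = - \frac{271534239372352}{5543}$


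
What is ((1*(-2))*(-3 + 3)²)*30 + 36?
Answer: 36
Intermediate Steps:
((1*(-2))*(-3 + 3)²)*30 + 36 = -2*0²*30 + 36 = -2*0*30 + 36 = 0*30 + 36 = 0 + 36 = 36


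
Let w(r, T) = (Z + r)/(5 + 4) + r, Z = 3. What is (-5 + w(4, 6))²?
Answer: 4/81 ≈ 0.049383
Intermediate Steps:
w(r, T) = ⅓ + 10*r/9 (w(r, T) = (3 + r)/(5 + 4) + r = (3 + r)/9 + r = (3 + r)*(⅑) + r = (⅓ + r/9) + r = ⅓ + 10*r/9)
(-5 + w(4, 6))² = (-5 + (⅓ + (10/9)*4))² = (-5 + (⅓ + 40/9))² = (-5 + 43/9)² = (-2/9)² = 4/81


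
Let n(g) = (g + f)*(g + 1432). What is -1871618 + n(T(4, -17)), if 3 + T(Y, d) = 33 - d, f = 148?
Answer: -1583213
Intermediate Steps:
T(Y, d) = 30 - d (T(Y, d) = -3 + (33 - d) = 30 - d)
n(g) = (148 + g)*(1432 + g) (n(g) = (g + 148)*(g + 1432) = (148 + g)*(1432 + g))
-1871618 + n(T(4, -17)) = -1871618 + (211936 + (30 - 1*(-17))² + 1580*(30 - 1*(-17))) = -1871618 + (211936 + (30 + 17)² + 1580*(30 + 17)) = -1871618 + (211936 + 47² + 1580*47) = -1871618 + (211936 + 2209 + 74260) = -1871618 + 288405 = -1583213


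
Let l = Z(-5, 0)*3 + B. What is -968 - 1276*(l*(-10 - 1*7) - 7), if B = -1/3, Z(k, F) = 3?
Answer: 587884/3 ≈ 1.9596e+5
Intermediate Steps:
B = -⅓ (B = -1*⅓ = -⅓ ≈ -0.33333)
l = 26/3 (l = 3*3 - ⅓ = 9 - ⅓ = 26/3 ≈ 8.6667)
-968 - 1276*(l*(-10 - 1*7) - 7) = -968 - 1276*(26*(-10 - 1*7)/3 - 7) = -968 - 1276*(26*(-10 - 7)/3 - 7) = -968 - 1276*((26/3)*(-17) - 7) = -968 - 1276*(-442/3 - 7) = -968 - 1276*(-463/3) = -968 + 590788/3 = 587884/3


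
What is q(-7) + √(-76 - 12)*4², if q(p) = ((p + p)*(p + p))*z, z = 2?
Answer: 392 + 32*I*√22 ≈ 392.0 + 150.09*I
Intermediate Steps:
q(p) = 8*p² (q(p) = ((p + p)*(p + p))*2 = ((2*p)*(2*p))*2 = (4*p²)*2 = 8*p²)
q(-7) + √(-76 - 12)*4² = 8*(-7)² + √(-76 - 12)*4² = 8*49 + √(-88)*16 = 392 + (2*I*√22)*16 = 392 + 32*I*√22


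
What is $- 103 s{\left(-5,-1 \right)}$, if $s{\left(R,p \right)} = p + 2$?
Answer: $-103$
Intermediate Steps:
$s{\left(R,p \right)} = 2 + p$
$- 103 s{\left(-5,-1 \right)} = - 103 \left(2 - 1\right) = \left(-103\right) 1 = -103$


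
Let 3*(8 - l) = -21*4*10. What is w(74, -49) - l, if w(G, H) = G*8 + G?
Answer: 378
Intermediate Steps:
w(G, H) = 9*G (w(G, H) = 8*G + G = 9*G)
l = 288 (l = 8 - (-21*4)*10/3 = 8 - (-28)*10 = 8 - ⅓*(-840) = 8 + 280 = 288)
w(74, -49) - l = 9*74 - 1*288 = 666 - 288 = 378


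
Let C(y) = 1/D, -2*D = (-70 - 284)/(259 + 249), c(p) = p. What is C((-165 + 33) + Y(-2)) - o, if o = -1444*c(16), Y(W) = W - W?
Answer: 4089916/177 ≈ 23107.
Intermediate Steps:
Y(W) = 0
D = 177/508 (D = -(-70 - 284)/(2*(259 + 249)) = -(-177)/508 = -½*(-177/254) = 177/508 ≈ 0.34843)
C(y) = 508/177 (C(y) = 1/(177/508) = 508/177)
o = -23104 (o = -1444*16 = -23104)
C((-165 + 33) + Y(-2)) - o = 508/177 - 1*(-23104) = 508/177 + 23104 = 4089916/177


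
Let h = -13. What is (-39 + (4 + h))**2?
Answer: 2304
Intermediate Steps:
(-39 + (4 + h))**2 = (-39 + (4 - 13))**2 = (-39 - 9)**2 = (-48)**2 = 2304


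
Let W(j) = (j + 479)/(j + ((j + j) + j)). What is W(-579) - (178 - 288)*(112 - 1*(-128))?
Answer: 15285625/579 ≈ 26400.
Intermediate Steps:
W(j) = (479 + j)/(4*j) (W(j) = (479 + j)/(j + (2*j + j)) = (479 + j)/(j + 3*j) = (479 + j)/((4*j)) = (479 + j)*(1/(4*j)) = (479 + j)/(4*j))
W(-579) - (178 - 288)*(112 - 1*(-128)) = (1/4)*(479 - 579)/(-579) - (178 - 288)*(112 - 1*(-128)) = (1/4)*(-1/579)*(-100) - (-110)*(112 + 128) = 25/579 - (-110)*240 = 25/579 - 1*(-26400) = 25/579 + 26400 = 15285625/579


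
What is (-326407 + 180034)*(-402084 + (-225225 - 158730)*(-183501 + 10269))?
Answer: -9735691317643548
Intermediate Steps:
(-326407 + 180034)*(-402084 + (-225225 - 158730)*(-183501 + 10269)) = -146373*(-402084 - 383955*(-173232)) = -146373*(-402084 + 66513292560) = -146373*66512890476 = -9735691317643548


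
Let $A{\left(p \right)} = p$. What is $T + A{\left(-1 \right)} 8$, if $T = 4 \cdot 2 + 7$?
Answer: $7$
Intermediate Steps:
$T = 15$ ($T = 8 + 7 = 15$)
$T + A{\left(-1 \right)} 8 = 15 - 8 = 7$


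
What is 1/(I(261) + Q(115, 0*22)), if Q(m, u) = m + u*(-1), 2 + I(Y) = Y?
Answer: 1/374 ≈ 0.0026738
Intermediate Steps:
I(Y) = -2 + Y
Q(m, u) = m - u
1/(I(261) + Q(115, 0*22)) = 1/((-2 + 261) + (115 - 0*22)) = 1/(259 + (115 - 1*0)) = 1/(259 + (115 + 0)) = 1/(259 + 115) = 1/374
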